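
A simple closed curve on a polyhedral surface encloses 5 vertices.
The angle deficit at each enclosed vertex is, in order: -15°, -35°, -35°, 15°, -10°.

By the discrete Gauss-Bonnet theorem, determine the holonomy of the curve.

Holonomy = total enclosed curvature = (-15°) + (-35°) + (-35°) + 15° + (-10°) = -80°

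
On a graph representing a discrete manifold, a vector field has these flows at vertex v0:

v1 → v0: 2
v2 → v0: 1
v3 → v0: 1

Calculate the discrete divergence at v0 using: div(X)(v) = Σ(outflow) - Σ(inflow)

Divergence = sum of outgoing flows = (-2) + (-1) + (-1) = -4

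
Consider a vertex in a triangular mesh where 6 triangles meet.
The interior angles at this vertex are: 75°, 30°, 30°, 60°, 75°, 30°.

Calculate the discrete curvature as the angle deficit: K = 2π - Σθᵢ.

Sum of angles = 300°. K = 360° - 300° = 60° = π/3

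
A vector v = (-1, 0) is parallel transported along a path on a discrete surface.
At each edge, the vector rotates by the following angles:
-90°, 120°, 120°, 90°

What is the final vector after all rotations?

Total rotation: (-90°) + 120° + 120° + 90° = 240° ≡ -120° (mod 360°). Final vector: (0.5000, 0.8660)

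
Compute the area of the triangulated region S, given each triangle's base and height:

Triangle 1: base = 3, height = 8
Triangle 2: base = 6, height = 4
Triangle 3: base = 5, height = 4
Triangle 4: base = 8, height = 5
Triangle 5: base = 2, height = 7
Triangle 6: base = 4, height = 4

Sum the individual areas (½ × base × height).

(1/2)×3×8 + (1/2)×6×4 + (1/2)×5×4 + (1/2)×8×5 + (1/2)×2×7 + (1/2)×4×4 = 69.0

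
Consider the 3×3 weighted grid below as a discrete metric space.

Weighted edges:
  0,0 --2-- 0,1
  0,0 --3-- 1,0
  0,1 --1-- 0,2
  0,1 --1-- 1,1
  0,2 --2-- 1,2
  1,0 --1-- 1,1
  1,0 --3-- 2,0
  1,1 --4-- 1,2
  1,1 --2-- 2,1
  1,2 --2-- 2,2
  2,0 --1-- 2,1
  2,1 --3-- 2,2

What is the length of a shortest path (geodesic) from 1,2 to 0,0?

Shortest path: 1,2 → 0,2 → 0,1 → 0,0, total weight = 5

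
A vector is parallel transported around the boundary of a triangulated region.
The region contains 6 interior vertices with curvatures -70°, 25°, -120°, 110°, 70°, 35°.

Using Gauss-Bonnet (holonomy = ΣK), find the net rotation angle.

Holonomy = total enclosed curvature = (-70°) + 25° + (-120°) + 110° + 70° + 35° = 50°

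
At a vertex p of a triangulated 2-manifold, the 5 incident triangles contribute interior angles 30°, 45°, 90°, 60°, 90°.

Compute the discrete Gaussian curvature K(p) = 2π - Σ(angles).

Sum of angles = 315°. K = 360° - 315° = 45°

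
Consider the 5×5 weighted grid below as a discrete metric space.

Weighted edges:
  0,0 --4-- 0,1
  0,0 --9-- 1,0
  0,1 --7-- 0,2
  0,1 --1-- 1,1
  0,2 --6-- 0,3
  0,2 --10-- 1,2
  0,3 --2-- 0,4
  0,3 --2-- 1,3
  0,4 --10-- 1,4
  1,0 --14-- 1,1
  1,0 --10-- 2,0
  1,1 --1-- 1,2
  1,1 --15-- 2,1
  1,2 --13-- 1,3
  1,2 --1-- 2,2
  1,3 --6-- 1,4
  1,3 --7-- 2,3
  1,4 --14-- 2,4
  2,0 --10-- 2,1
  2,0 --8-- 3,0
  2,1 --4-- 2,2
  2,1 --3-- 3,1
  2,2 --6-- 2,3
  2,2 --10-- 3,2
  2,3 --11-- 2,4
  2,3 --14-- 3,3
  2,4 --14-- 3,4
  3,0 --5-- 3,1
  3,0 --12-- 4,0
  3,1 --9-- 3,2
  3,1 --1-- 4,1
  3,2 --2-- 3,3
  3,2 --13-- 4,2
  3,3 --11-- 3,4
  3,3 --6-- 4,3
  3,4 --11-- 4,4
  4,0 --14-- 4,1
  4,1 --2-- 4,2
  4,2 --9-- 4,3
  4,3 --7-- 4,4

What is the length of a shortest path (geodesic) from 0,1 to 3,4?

Shortest path: 0,1 → 1,1 → 1,2 → 2,2 → 3,2 → 3,3 → 3,4, total weight = 26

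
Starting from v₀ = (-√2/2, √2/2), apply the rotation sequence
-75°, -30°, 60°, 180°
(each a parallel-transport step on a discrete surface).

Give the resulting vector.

Total rotation: (-75°) + (-30°) + 60° + 180° = 135°. Final vector: (0, -1)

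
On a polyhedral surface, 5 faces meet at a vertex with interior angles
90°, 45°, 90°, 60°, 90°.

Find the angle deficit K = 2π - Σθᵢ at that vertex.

Sum of angles = 375°. K = 360° - 375° = -15°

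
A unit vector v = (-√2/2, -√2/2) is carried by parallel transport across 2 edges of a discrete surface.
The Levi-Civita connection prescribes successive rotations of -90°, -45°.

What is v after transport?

Total rotation: (-90°) + (-45°) = -135°. Final vector: (0, 1)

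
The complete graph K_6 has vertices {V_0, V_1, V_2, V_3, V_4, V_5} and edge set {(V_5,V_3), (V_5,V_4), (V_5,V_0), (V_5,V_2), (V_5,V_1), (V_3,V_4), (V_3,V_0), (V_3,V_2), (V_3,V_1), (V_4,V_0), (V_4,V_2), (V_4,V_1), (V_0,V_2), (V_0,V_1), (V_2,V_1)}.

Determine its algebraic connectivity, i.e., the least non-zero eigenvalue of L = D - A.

For the complete graph K_n, L = nI − J (J = all-ones matrix). J has eigenvalues n (once, eigenvector 𝟙) and 0 (multiplicity n−1), so L has eigenvalues 0 (once) and n (multiplicity n−1). Here n = 6: eigenvalue 0 once and 6 with multiplicity 5.
Laplacian eigenvalues: [0.0, 6.0, 6.0, 6.0, 6.0, 6.0]. Algebraic connectivity (smallest non-zero eigenvalue) = 6.0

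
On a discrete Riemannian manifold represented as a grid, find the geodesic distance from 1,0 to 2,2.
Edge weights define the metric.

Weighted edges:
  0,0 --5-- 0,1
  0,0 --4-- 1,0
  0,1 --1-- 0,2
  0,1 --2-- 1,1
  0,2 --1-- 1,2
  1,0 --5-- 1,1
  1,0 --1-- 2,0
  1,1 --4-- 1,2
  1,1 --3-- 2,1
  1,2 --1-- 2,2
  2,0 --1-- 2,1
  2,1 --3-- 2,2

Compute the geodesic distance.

Shortest path: 1,0 → 2,0 → 2,1 → 2,2, total weight = 5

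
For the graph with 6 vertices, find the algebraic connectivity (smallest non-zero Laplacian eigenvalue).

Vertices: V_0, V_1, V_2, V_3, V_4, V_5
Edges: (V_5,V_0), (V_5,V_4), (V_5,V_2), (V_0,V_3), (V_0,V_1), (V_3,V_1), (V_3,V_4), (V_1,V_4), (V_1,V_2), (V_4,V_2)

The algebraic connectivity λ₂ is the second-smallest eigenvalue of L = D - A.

Degrees: deg(V_0) = 3, deg(V_1) = 4, deg(V_2) = 3, deg(V_3) = 3, deg(V_4) = 4, deg(V_5) = 3.
L = D − A with rows/columns ordered (V_0, V_1, V_2, V_3, V_4, V_5):
  [ 3, -1,  0, -1,  0, -1]
  [-1,  4, -1, -1, -1,  0]
  [ 0, -1,  3,  0, -1, -1]
  [-1, -1,  0,  3, -1,  0]
  [ 0, -1, -1, -1,  4, -1]
  [-1,  0, -1,  0, -1,  3]
Characteristic polynomial: det(λI − L) = λ(λ² − 8λ + 13)(λ − 3)(λ − 4)(λ − 5).
Roots: λ = 0; (λ² − 8λ + 13) = 0 ⇒ λ = 4 ± √3 ≈ 2.2679, 5.7321; (λ − 3) = 0 ⇒ λ = 3; (λ − 4) = 0 ⇒ λ = 4; (λ − 5) = 0 ⇒ λ = 5.
(Check: the roots sum (with multiplicity) to 20, matching trace L = Σdeg = 2·10 = 20.)
Laplacian eigenvalues: [0.0, 2.2679, 3.0, 4.0, 5.0, 5.7321]. Algebraic connectivity (smallest non-zero eigenvalue) = 2.2679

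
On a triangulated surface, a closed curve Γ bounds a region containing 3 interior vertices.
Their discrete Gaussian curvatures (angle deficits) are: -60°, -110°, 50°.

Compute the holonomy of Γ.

Holonomy = total enclosed curvature = (-60°) + (-110°) + 50° = -120°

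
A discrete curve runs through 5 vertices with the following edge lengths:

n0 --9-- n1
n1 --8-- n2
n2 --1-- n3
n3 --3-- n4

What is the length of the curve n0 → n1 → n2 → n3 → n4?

Arc length = 9 + 8 + 1 + 3 = 21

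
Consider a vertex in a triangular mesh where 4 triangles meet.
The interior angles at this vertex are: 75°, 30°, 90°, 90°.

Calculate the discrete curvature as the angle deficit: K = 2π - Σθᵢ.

Sum of angles = 285°. K = 360° - 285° = 75°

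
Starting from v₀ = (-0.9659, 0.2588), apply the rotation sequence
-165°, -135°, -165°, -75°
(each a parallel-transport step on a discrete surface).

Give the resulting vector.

Total rotation: (-165°) + (-135°) + (-165°) + (-75°) = -540° ≡ 180° (mod 360°). Final vector: (0.9659, -0.2588)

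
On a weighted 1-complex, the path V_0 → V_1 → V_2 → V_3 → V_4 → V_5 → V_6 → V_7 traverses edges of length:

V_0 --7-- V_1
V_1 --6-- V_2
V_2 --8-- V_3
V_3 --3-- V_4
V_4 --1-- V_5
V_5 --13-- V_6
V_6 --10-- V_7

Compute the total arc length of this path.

Arc length = 7 + 6 + 8 + 3 + 1 + 13 + 10 = 48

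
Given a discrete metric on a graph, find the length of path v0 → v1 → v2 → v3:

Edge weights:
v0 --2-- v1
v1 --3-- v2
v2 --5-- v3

Arc length = 2 + 3 + 5 = 10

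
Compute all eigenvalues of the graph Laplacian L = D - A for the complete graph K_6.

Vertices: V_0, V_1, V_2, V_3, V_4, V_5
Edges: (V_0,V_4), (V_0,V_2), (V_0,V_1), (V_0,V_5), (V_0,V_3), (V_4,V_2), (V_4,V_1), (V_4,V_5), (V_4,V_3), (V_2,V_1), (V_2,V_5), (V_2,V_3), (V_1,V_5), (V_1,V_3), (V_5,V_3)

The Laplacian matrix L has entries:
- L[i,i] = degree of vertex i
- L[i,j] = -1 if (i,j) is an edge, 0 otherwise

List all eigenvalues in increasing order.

For the complete graph K_n, L = nI − J (J = all-ones matrix). J has eigenvalues n (once, eigenvector 𝟙) and 0 (multiplicity n−1), so L has eigenvalues 0 (once) and n (multiplicity n−1). Here n = 6: eigenvalue 0 once and 6 with multiplicity 5.
Laplacian eigenvalues (increasing order): [0.0, 6.0, 6.0, 6.0, 6.0, 6.0]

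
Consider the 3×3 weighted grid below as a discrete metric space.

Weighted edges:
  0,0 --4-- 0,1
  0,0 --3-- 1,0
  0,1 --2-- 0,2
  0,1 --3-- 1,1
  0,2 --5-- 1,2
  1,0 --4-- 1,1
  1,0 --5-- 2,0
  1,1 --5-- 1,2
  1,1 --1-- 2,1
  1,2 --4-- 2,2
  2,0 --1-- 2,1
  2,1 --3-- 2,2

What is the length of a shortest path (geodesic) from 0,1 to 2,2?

Shortest path: 0,1 → 1,1 → 2,1 → 2,2, total weight = 7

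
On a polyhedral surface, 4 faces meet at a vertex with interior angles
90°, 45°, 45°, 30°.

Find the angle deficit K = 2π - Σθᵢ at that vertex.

Sum of angles = 210°. K = 360° - 210° = 150°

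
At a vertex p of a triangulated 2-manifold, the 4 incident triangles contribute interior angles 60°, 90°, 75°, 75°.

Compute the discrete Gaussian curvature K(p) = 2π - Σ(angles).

Sum of angles = 300°. K = 360° - 300° = 60° = π/3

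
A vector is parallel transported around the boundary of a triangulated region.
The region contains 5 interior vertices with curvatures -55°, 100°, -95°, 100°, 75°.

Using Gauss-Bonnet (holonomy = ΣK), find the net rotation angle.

Holonomy = total enclosed curvature = (-55°) + 100° + (-95°) + 100° + 75° = 125°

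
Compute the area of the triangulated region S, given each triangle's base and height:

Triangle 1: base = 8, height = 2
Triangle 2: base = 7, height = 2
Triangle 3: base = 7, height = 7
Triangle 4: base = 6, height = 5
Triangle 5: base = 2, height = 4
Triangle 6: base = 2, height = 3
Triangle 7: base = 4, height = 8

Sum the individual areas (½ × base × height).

(1/2)×8×2 + (1/2)×7×2 + (1/2)×7×7 + (1/2)×6×5 + (1/2)×2×4 + (1/2)×2×3 + (1/2)×4×8 = 77.5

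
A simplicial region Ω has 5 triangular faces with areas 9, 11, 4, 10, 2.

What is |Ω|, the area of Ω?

9 + 11 + 4 + 10 + 2 = 36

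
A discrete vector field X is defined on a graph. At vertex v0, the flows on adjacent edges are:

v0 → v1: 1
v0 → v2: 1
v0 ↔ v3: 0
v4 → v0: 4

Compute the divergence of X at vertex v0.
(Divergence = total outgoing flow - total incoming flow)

Divergence = sum of outgoing flows = 1 + 1 + 0 + (-4) = -2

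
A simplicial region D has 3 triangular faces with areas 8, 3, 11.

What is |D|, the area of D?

8 + 3 + 11 = 22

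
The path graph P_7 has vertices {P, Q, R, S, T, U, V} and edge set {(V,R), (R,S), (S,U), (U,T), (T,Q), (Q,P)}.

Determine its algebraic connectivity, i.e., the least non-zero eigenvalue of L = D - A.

The path graph P_n has Laplacian eigenvalues λ_k = 2 − 2cos(kπ/n), k = 0, 1, …, n−1. Here n = 7:
k=0: 2 − 2cos(0) = 0.0; k=1: 2 − 2cos(π/7) = 0.1981; k=2: 2 − 2cos(2π/7) = 0.753; k=3: 2 − 2cos(3π/7) = 1.555; k=4: 2 − 2cos(4π/7) = 2.445; k=5: 2 − 2cos(5π/7) = 3.247; k=6: 2 − 2cos(6π/7) = 3.8019.
Laplacian eigenvalues: [0.0, 0.1981, 0.753, 1.555, 2.445, 3.247, 3.8019]. Algebraic connectivity (smallest non-zero eigenvalue) = 0.1981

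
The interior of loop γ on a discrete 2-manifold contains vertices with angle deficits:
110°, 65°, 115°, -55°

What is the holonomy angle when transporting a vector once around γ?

Holonomy = total enclosed curvature = 110° + 65° + 115° + (-55°) = 235°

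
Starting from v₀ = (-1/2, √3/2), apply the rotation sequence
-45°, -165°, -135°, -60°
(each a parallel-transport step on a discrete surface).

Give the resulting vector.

Total rotation: (-45°) + (-165°) + (-135°) + (-60°) = -405° ≡ -45° (mod 360°). Final vector: (0.2588, 0.9659)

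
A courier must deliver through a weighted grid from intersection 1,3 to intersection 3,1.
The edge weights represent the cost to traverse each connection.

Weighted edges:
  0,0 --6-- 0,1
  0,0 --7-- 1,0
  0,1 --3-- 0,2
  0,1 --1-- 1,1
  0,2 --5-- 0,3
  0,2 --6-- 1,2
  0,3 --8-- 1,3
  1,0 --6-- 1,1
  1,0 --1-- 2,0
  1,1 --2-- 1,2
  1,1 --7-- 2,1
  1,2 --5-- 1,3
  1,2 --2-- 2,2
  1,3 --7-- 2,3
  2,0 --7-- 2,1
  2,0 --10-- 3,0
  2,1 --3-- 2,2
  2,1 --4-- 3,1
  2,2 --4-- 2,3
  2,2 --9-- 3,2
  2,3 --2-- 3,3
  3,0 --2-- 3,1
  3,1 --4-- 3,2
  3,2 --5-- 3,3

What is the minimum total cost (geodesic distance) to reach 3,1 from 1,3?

Shortest path: 1,3 → 1,2 → 2,2 → 2,1 → 3,1, total weight = 14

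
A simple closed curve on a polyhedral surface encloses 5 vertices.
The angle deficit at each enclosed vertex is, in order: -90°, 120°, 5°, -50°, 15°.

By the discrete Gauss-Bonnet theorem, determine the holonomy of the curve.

Holonomy = total enclosed curvature = (-90°) + 120° + 5° + (-50°) + 15° = 0°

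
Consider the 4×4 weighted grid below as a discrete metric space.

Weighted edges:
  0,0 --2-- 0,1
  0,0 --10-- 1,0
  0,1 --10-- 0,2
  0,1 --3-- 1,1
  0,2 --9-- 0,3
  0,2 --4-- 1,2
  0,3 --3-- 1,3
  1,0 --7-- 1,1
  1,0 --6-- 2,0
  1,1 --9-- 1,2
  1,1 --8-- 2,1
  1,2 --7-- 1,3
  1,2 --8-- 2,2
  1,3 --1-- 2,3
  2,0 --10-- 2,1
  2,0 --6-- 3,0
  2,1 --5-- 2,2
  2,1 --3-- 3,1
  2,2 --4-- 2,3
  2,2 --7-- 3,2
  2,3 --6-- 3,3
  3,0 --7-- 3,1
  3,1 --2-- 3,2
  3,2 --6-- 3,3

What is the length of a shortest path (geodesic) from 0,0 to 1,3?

Shortest path: 0,0 → 0,1 → 1,1 → 1,2 → 1,3, total weight = 21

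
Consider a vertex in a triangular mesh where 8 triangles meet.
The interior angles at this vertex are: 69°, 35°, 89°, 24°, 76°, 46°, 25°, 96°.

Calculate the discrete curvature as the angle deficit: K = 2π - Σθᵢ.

Sum of angles = 460°. K = 360° - 460° = -100° = -5π/9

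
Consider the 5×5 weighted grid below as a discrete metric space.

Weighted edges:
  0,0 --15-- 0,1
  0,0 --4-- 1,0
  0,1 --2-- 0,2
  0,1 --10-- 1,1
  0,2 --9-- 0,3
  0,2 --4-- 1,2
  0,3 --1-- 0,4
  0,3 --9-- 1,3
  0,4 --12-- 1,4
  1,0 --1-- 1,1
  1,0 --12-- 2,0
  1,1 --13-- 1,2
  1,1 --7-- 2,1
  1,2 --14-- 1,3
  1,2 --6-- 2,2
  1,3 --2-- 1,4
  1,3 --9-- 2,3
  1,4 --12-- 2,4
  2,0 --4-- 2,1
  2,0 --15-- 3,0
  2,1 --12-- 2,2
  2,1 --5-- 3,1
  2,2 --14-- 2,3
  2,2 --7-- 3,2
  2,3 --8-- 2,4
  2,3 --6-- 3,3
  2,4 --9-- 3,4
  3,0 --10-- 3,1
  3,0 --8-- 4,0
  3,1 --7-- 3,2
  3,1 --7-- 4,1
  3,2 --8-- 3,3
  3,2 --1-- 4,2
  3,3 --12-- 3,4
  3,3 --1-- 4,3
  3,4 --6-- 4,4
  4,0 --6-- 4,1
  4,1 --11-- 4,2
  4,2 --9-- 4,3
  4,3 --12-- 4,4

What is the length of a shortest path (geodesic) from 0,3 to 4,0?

Shortest path: 0,3 → 0,2 → 1,2 → 2,2 → 3,2 → 4,2 → 4,1 → 4,0, total weight = 44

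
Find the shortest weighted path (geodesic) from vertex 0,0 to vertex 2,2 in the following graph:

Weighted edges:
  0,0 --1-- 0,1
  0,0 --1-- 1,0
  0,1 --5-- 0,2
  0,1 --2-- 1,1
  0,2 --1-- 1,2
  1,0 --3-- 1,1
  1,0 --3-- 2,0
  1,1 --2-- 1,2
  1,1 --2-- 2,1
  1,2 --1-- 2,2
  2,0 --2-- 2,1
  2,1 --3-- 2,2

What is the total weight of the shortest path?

Shortest path: 0,0 → 0,1 → 1,1 → 1,2 → 2,2, total weight = 6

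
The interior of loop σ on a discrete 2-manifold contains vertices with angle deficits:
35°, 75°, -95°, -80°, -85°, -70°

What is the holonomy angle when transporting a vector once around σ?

Holonomy = total enclosed curvature = 35° + 75° + (-95°) + (-80°) + (-85°) + (-70°) = -220°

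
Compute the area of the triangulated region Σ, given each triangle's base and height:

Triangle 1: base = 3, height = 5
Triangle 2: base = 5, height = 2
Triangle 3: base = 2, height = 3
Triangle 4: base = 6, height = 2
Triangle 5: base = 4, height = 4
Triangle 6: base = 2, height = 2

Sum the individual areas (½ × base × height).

(1/2)×3×5 + (1/2)×5×2 + (1/2)×2×3 + (1/2)×6×2 + (1/2)×4×4 + (1/2)×2×2 = 31.5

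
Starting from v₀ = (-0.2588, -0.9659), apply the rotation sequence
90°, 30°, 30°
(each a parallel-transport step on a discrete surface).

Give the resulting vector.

Total rotation: 90° + 30° + 30° = 150°. Final vector: (0.7071, 0.7071)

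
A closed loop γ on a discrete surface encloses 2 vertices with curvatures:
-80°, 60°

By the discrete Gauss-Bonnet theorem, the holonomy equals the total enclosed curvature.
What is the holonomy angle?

Holonomy = total enclosed curvature = (-80°) + 60° = -20°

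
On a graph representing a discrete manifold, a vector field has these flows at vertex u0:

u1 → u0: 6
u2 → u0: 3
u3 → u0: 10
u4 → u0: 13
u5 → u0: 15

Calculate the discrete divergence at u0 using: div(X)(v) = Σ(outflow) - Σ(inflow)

Divergence = sum of outgoing flows = (-6) + (-3) + (-10) + (-13) + (-15) = -47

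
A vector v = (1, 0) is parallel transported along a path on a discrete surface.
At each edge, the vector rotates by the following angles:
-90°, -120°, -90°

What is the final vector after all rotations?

Total rotation: (-90°) + (-120°) + (-90°) = -300° ≡ 60° (mod 360°). Final vector: (0.5000, 0.8660)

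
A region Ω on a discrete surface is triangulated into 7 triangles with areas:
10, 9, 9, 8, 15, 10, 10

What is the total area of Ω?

10 + 9 + 9 + 8 + 15 + 10 + 10 = 71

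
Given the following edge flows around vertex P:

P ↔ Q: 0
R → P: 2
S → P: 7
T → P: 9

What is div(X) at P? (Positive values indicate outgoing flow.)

Divergence = sum of outgoing flows = 0 + (-2) + (-7) + (-9) = -18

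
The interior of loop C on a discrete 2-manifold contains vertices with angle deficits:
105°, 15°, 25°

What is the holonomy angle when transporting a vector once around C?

Holonomy = total enclosed curvature = 105° + 15° + 25° = 145°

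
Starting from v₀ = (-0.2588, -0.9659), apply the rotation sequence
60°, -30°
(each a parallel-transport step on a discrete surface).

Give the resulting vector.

Total rotation: 60° + (-30°) = 30°. Final vector: (0.2588, -0.9659)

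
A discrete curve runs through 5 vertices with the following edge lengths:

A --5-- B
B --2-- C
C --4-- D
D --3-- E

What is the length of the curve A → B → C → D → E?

Arc length = 5 + 2 + 4 + 3 = 14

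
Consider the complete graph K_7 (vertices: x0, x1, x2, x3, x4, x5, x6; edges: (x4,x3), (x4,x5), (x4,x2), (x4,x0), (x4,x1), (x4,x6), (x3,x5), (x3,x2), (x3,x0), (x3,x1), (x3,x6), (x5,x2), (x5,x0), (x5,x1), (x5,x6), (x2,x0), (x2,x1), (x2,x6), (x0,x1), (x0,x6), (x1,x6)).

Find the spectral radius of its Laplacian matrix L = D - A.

For the complete graph K_n, L = nI − J (J = all-ones matrix). J has eigenvalues n (once, eigenvector 𝟙) and 0 (multiplicity n−1), so L has eigenvalues 0 (once) and n (multiplicity n−1). Here n = 7: eigenvalue 0 once and 7 with multiplicity 6.
Laplacian eigenvalues: [0.0, 7.0, 7.0, 7.0, 7.0, 7.0, 7.0]. Largest eigenvalue (spectral radius) = 7.0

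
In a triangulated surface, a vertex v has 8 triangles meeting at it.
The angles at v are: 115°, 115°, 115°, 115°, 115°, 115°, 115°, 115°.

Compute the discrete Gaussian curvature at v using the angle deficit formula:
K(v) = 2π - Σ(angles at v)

Sum of angles = 920°. K = 360° - 920° = -560°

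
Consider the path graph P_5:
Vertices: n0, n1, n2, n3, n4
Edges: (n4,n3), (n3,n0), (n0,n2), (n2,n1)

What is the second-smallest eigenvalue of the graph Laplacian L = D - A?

The path graph P_n has Laplacian eigenvalues λ_k = 2 − 2cos(kπ/n), k = 0, 1, …, n−1. Here n = 5:
k=0: 2 − 2cos(0) = 0.0; k=1: 2 − 2cos(π/5) = 0.382; k=2: 2 − 2cos(2π/5) = 1.382; k=3: 2 − 2cos(3π/5) = 2.618; k=4: 2 − 2cos(4π/5) = 3.618.
Laplacian eigenvalues: [0.0, 0.382, 1.382, 2.618, 3.618]. Algebraic connectivity (smallest non-zero eigenvalue) = 0.382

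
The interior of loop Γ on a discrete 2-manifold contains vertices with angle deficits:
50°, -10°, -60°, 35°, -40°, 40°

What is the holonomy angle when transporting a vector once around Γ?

Holonomy = total enclosed curvature = 50° + (-10°) + (-60°) + 35° + (-40°) + 40° = 15°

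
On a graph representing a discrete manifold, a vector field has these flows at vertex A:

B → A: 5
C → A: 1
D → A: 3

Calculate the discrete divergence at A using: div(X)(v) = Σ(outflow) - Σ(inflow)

Divergence = sum of outgoing flows = (-5) + (-1) + (-3) = -9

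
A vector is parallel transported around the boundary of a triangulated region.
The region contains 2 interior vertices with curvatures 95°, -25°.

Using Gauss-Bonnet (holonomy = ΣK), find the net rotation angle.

Holonomy = total enclosed curvature = 95° + (-25°) = 70°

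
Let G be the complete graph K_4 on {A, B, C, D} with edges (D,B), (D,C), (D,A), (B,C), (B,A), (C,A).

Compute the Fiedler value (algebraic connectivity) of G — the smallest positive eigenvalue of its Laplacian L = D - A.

For the complete graph K_n, L = nI − J (J = all-ones matrix). J has eigenvalues n (once, eigenvector 𝟙) and 0 (multiplicity n−1), so L has eigenvalues 0 (once) and n (multiplicity n−1). Here n = 4: eigenvalue 0 once and 4 with multiplicity 3.
Laplacian eigenvalues: [0.0, 4.0, 4.0, 4.0]. Algebraic connectivity (smallest non-zero eigenvalue) = 4.0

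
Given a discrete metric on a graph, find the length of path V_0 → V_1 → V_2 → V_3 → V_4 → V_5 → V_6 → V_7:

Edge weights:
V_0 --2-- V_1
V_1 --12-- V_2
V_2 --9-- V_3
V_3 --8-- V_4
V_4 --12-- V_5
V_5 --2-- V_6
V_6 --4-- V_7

Arc length = 2 + 12 + 9 + 8 + 12 + 2 + 4 = 49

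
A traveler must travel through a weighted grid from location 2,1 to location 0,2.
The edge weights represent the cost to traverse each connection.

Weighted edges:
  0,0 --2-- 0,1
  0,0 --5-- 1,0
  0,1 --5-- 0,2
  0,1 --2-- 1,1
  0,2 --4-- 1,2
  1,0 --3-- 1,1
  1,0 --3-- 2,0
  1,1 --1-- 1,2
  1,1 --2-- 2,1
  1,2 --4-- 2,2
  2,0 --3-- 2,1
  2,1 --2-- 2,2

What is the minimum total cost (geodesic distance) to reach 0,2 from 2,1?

Shortest path: 2,1 → 1,1 → 1,2 → 0,2, total weight = 7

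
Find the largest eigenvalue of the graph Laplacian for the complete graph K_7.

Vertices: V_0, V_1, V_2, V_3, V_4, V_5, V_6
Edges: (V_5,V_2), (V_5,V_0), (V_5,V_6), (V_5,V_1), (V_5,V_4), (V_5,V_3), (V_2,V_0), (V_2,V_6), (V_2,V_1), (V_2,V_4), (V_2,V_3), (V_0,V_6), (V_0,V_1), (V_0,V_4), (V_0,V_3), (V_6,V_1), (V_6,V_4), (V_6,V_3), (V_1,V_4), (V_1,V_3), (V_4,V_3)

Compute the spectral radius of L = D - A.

For the complete graph K_n, L = nI − J (J = all-ones matrix). J has eigenvalues n (once, eigenvector 𝟙) and 0 (multiplicity n−1), so L has eigenvalues 0 (once) and n (multiplicity n−1). Here n = 7: eigenvalue 0 once and 7 with multiplicity 6.
Laplacian eigenvalues: [0.0, 7.0, 7.0, 7.0, 7.0, 7.0, 7.0]. Largest eigenvalue (spectral radius) = 7.0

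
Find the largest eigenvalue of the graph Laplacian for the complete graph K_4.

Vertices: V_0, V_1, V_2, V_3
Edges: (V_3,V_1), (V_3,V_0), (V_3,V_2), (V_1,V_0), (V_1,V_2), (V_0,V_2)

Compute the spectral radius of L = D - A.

For the complete graph K_n, L = nI − J (J = all-ones matrix). J has eigenvalues n (once, eigenvector 𝟙) and 0 (multiplicity n−1), so L has eigenvalues 0 (once) and n (multiplicity n−1). Here n = 4: eigenvalue 0 once and 4 with multiplicity 3.
Laplacian eigenvalues: [0.0, 4.0, 4.0, 4.0]. Largest eigenvalue (spectral radius) = 4.0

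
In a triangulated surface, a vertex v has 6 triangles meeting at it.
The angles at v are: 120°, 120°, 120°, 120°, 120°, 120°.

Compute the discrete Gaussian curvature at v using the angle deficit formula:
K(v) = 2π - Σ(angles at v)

Sum of angles = 720°. K = 360° - 720° = -360°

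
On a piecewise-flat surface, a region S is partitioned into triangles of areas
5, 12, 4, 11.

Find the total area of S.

5 + 12 + 4 + 11 = 32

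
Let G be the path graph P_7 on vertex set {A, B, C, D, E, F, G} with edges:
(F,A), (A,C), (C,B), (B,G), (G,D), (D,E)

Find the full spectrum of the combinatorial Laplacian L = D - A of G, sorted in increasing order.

The path graph P_n has Laplacian eigenvalues λ_k = 2 − 2cos(kπ/n), k = 0, 1, …, n−1. Here n = 7:
k=0: 2 − 2cos(0) = 0.0; k=1: 2 − 2cos(π/7) = 0.1981; k=2: 2 − 2cos(2π/7) = 0.753; k=3: 2 − 2cos(3π/7) = 1.555; k=4: 2 − 2cos(4π/7) = 2.445; k=5: 2 − 2cos(5π/7) = 3.247; k=6: 2 − 2cos(6π/7) = 3.8019.
Laplacian eigenvalues (increasing order): [0.0, 0.1981, 0.753, 1.555, 2.445, 3.247, 3.8019]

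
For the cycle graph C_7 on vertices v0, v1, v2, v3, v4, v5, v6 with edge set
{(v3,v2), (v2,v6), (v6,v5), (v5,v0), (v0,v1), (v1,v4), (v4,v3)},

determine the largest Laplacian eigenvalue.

The cycle graph C_n has Laplacian eigenvalues λ_k = 2 − 2cos(2πk/n), k = 0, 1, …, n−1. Here n = 7:
k=0: 2 − 2cos(0) = 0.0; k=1: 2 − 2cos(2π/7) = 0.753; k=2: 2 − 2cos(4π/7) = 2.445; k=3: 2 − 2cos(6π/7) = 3.8019; k=4: 2 − 2cos(8π/7) = 3.8019; k=5: 2 − 2cos(10π/7) = 2.445; k=6: 2 − 2cos(12π/7) = 0.753.
Laplacian eigenvalues: [0.0, 0.753, 0.753, 2.445, 2.445, 3.8019, 3.8019]. Largest eigenvalue (spectral radius) = 3.8019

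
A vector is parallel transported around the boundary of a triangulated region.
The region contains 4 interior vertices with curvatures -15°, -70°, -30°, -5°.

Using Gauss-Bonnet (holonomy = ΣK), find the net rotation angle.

Holonomy = total enclosed curvature = (-15°) + (-70°) + (-30°) + (-5°) = -120°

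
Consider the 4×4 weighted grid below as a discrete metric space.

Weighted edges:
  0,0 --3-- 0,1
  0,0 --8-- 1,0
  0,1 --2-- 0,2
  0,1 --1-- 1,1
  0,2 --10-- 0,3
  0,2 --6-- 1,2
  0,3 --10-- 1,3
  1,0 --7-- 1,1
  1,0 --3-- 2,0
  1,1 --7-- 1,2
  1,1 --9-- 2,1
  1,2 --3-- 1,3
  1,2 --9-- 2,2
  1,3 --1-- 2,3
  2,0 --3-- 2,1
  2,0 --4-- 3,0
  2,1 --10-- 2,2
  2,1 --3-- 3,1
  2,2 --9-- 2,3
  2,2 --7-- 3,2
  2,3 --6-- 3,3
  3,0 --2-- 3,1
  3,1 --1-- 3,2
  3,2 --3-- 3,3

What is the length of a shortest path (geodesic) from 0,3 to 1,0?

Shortest path: 0,3 → 0,2 → 0,1 → 1,1 → 1,0, total weight = 20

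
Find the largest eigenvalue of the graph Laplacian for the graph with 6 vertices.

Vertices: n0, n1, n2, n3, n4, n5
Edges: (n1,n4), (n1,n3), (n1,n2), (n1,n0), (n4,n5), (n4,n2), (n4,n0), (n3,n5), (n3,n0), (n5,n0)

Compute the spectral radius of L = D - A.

Degrees: deg(n0) = 4, deg(n1) = 4, deg(n2) = 2, deg(n3) = 3, deg(n4) = 4, deg(n5) = 3.
L = D − A with rows/columns ordered (n0, n1, n2, n3, n4, n5):
  [ 4, -1,  0, -1, -1, -1]
  [-1,  4, -1, -1, -1,  0]
  [ 0, -1,  2,  0, -1,  0]
  [-1, -1,  0,  3,  0, -1]
  [-1, -1, -1,  0,  4, -1]
  [-1,  0,  0, -1, -1,  3]
Characteristic polynomial: det(λI − L) = λ(λ² − 7λ + 9)(λ² − 9λ + 19)(λ − 4).
Roots: λ = 0; (λ² − 7λ + 9) = 0 ⇒ λ = (7 ± √13)/2 ≈ 1.6972, 5.3028; (λ² − 9λ + 19) = 0 ⇒ λ = (9 ± √5)/2 ≈ 3.382, 5.618; (λ − 4) = 0 ⇒ λ = 4.
(Check: the roots sum (with multiplicity) to 20, matching trace L = Σdeg = 2·10 = 20.)
Laplacian eigenvalues: [0.0, 1.6972, 3.382, 4.0, 5.3028, 5.618]. Largest eigenvalue (spectral radius) = 5.618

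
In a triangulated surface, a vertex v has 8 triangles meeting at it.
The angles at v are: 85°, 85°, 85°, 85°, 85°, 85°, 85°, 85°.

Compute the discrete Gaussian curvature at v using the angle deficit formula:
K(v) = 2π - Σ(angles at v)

Sum of angles = 680°. K = 360° - 680° = -320°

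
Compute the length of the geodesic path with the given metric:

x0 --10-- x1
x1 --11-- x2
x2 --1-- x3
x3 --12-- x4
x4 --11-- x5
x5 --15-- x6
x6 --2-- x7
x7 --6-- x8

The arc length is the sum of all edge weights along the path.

Arc length = 10 + 11 + 1 + 12 + 11 + 15 + 2 + 6 = 68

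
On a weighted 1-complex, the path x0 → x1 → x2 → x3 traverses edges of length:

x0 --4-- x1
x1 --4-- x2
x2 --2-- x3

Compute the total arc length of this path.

Arc length = 4 + 4 + 2 = 10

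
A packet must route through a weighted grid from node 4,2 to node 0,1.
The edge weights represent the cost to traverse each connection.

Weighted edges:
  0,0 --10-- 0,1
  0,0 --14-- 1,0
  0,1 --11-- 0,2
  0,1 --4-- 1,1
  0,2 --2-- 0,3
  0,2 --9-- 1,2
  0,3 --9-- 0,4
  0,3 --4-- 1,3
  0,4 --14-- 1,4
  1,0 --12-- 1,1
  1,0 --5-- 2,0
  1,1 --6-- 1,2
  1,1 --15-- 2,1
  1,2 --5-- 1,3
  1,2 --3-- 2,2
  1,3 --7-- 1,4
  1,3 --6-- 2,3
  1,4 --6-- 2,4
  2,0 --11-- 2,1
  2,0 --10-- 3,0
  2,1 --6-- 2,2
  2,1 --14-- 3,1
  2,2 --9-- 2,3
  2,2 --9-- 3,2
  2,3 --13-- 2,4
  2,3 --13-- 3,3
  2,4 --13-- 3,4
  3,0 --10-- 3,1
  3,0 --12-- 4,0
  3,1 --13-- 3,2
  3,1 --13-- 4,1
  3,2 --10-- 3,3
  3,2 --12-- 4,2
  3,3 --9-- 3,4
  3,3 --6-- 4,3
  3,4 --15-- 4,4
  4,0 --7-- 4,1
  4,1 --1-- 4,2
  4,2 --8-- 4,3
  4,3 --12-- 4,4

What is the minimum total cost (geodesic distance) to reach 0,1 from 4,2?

Shortest path: 4,2 → 3,2 → 2,2 → 1,2 → 1,1 → 0,1, total weight = 34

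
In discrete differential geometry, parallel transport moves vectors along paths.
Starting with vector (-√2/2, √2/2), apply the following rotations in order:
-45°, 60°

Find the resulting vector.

Total rotation: (-45°) + 60° = 15°. Final vector: (-0.8660, 0.5000)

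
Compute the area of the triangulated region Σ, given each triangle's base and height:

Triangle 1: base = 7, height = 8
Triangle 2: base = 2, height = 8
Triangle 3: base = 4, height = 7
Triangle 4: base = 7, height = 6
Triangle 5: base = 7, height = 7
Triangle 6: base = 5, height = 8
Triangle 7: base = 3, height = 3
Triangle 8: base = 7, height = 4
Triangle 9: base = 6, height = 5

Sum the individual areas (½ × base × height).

(1/2)×7×8 + (1/2)×2×8 + (1/2)×4×7 + (1/2)×7×6 + (1/2)×7×7 + (1/2)×5×8 + (1/2)×3×3 + (1/2)×7×4 + (1/2)×6×5 = 149.0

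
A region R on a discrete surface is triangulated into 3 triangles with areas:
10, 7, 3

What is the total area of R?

10 + 7 + 3 = 20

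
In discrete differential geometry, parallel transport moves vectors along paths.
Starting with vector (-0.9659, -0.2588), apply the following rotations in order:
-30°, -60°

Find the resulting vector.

Total rotation: (-30°) + (-60°) = -90°. Final vector: (-0.2588, 0.9659)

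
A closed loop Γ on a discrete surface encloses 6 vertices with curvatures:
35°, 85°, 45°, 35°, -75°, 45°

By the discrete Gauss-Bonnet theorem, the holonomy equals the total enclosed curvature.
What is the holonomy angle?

Holonomy = total enclosed curvature = 35° + 85° + 45° + 35° + (-75°) + 45° = 170°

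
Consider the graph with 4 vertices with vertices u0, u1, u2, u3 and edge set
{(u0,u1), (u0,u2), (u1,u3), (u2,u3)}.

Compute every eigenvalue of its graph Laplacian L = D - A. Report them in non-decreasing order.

Degrees: deg(u0) = 2, deg(u1) = 2, deg(u2) = 2, deg(u3) = 2.
L = D − A with rows/columns ordered (u0, u1, u2, u3):
  [ 2, -1, -1,  0]
  [-1,  2,  0, -1]
  [-1,  0,  2, -1]
  [ 0, -1, -1,  2]
Characteristic polynomial: det(λI − L) = λ(λ − 2)²(λ − 4).
Roots: λ = 0; (λ − 2) = 0 ⇒ λ = 2 (multiplicity 2); (λ − 4) = 0 ⇒ λ = 4.
(Check: the roots sum (with multiplicity) to 8, matching trace L = Σdeg = 2·4 = 8.)
Laplacian eigenvalues (increasing order): [0.0, 2.0, 2.0, 4.0]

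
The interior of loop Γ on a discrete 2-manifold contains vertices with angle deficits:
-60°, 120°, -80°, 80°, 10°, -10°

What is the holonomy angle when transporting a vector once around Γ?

Holonomy = total enclosed curvature = (-60°) + 120° + (-80°) + 80° + 10° + (-10°) = 60°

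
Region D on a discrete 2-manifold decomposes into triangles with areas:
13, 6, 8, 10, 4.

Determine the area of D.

13 + 6 + 8 + 10 + 4 = 41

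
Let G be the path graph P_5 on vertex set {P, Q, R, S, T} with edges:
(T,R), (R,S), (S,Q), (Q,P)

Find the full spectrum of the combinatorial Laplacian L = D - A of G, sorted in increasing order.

The path graph P_n has Laplacian eigenvalues λ_k = 2 − 2cos(kπ/n), k = 0, 1, …, n−1. Here n = 5:
k=0: 2 − 2cos(0) = 0.0; k=1: 2 − 2cos(π/5) = 0.382; k=2: 2 − 2cos(2π/5) = 1.382; k=3: 2 − 2cos(3π/5) = 2.618; k=4: 2 − 2cos(4π/5) = 3.618.
Laplacian eigenvalues (increasing order): [0.0, 0.382, 1.382, 2.618, 3.618]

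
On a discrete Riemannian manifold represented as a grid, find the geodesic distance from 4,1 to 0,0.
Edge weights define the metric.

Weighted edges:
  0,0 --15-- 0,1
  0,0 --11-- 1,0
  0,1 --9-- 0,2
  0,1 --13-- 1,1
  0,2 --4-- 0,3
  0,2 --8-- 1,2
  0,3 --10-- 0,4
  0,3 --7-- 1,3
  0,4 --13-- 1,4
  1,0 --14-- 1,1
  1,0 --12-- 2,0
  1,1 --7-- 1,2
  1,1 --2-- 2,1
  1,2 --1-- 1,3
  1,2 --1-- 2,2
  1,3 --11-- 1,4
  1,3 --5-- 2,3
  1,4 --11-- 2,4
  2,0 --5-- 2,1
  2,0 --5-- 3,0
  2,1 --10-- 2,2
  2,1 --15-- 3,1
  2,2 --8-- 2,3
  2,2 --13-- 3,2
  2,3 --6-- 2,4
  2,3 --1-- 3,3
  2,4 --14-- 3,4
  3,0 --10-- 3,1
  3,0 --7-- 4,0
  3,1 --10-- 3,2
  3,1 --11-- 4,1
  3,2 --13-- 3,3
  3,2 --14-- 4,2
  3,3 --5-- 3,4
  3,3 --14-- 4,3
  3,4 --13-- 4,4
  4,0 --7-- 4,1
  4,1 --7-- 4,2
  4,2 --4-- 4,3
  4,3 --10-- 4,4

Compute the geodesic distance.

Shortest path: 4,1 → 4,0 → 3,0 → 2,0 → 1,0 → 0,0, total weight = 42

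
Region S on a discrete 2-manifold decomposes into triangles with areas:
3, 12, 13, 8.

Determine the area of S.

3 + 12 + 13 + 8 = 36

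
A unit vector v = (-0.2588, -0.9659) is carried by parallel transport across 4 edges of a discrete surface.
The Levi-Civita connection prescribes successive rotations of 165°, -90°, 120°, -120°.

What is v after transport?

Total rotation: 165° + (-90°) + 120° + (-120°) = 75°. Final vector: (0.8660, -0.5000)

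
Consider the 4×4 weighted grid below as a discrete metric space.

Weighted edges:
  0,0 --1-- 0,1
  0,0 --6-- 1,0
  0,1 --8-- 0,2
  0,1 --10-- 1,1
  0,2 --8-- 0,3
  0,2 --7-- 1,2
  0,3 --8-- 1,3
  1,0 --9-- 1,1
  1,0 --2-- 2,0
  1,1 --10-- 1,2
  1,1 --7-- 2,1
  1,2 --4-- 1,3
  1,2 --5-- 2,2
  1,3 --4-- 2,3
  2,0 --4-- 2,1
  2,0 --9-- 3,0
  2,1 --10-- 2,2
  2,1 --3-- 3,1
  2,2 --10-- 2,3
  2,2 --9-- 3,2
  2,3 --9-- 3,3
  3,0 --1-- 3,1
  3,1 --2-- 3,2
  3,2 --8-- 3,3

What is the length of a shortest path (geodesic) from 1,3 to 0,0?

Shortest path: 1,3 → 1,2 → 0,2 → 0,1 → 0,0, total weight = 20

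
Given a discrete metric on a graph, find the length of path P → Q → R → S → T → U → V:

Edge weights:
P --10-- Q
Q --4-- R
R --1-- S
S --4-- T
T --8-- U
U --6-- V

Arc length = 10 + 4 + 1 + 4 + 8 + 6 = 33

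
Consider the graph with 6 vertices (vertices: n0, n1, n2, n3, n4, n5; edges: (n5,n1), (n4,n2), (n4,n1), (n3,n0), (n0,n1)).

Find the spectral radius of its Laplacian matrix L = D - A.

Degrees: deg(n0) = 2, deg(n1) = 3, deg(n2) = 1, deg(n3) = 1, deg(n4) = 2, deg(n5) = 1.
L = D − A with rows/columns ordered (n0, n1, n2, n3, n4, n5):
  [ 2, -1,  0, -1,  0,  0]
  [-1,  3,  0,  0, -1, -1]
  [ 0,  0,  1,  0, -1,  0]
  [-1,  0,  0,  1,  0,  0]
  [ 0, -1, -1,  0,  2,  0]
  [ 0, -1,  0,  0,  0,  1]
Characteristic polynomial: det(λI − L) = λ(λ² − 3λ + 1)(λ² − 5λ + 3)(λ − 2).
Roots: λ = 0; (λ² − 3λ + 1) = 0 ⇒ λ = (3 ± √5)/2 ≈ 0.382, 2.618; (λ² − 5λ + 3) = 0 ⇒ λ = (5 ± √13)/2 ≈ 0.6972, 4.3028; (λ − 2) = 0 ⇒ λ = 2.
(Check: the roots sum (with multiplicity) to 10, matching trace L = Σdeg = 2·5 = 10.)
Laplacian eigenvalues: [0.0, 0.382, 0.6972, 2.0, 2.618, 4.3028]. Largest eigenvalue (spectral radius) = 4.3028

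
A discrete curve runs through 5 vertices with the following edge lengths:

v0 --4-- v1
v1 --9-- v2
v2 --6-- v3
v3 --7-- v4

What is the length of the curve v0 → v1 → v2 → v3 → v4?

Arc length = 4 + 9 + 6 + 7 = 26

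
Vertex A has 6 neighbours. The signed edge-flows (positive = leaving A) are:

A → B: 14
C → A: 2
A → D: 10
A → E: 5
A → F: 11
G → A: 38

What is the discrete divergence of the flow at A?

Divergence = sum of outgoing flows = 14 + (-2) + 10 + 5 + 11 + (-38) = 0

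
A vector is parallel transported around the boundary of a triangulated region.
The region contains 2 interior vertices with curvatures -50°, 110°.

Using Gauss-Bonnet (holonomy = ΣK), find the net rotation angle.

Holonomy = total enclosed curvature = (-50°) + 110° = 60°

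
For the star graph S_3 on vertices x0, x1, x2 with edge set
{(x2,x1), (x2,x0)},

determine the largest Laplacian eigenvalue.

The star S_3 is the complete bipartite graph K_{1,2} (one hub of degree 2, 2 leaves of degree 1). The Laplacian spectrum of K_{p,q} is 0, p (multiplicity q−1), q (multiplicity p−1), p+q. With p = 1, q = 2: 0 once, 1 with multiplicity 1, and 3 once. (Check: trace L = sum of degrees = 4 = 1·1 + 3.)
Laplacian eigenvalues: [0.0, 1.0, 3.0]. Largest eigenvalue (spectral radius) = 3.0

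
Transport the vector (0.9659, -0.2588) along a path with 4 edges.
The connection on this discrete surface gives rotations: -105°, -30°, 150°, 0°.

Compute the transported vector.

Total rotation: (-105°) + (-30°) + 150° + 0° = 15°. Final vector: (1, 0)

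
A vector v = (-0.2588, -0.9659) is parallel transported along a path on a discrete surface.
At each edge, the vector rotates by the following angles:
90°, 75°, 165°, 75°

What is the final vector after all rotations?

Total rotation: 90° + 75° + 165° + 75° = 405° ≡ 45° (mod 360°). Final vector: (0.5000, -0.8660)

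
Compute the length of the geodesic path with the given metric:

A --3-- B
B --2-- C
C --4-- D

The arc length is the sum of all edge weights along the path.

Arc length = 3 + 2 + 4 = 9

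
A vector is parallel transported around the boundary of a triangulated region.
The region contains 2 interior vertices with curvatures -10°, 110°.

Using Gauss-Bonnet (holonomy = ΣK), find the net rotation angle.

Holonomy = total enclosed curvature = (-10°) + 110° = 100°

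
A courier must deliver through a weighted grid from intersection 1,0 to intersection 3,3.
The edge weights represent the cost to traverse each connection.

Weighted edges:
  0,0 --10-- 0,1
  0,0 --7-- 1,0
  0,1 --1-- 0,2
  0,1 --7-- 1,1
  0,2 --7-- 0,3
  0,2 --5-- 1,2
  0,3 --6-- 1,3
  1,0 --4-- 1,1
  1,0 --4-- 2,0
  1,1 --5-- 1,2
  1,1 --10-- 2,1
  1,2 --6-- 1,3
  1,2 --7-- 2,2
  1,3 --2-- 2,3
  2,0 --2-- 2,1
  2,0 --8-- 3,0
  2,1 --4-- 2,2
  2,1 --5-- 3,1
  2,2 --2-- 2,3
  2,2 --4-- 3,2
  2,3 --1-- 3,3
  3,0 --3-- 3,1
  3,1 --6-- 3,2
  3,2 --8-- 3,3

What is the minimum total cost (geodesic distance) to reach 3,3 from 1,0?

Shortest path: 1,0 → 2,0 → 2,1 → 2,2 → 2,3 → 3,3, total weight = 13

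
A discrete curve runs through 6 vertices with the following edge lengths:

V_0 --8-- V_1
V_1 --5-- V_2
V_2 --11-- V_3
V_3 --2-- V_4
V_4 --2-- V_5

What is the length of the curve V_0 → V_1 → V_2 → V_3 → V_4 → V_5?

Arc length = 8 + 5 + 11 + 2 + 2 = 28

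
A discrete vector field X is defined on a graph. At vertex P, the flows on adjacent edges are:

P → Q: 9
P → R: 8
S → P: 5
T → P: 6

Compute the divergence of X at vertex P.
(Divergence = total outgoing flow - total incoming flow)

Divergence = sum of outgoing flows = 9 + 8 + (-5) + (-6) = 6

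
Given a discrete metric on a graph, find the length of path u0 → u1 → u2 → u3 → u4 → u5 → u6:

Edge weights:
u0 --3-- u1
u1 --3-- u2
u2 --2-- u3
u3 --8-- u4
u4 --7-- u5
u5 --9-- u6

Arc length = 3 + 3 + 2 + 8 + 7 + 9 = 32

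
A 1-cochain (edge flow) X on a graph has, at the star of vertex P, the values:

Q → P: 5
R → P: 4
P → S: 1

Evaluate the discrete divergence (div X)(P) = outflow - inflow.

Divergence = sum of outgoing flows = (-5) + (-4) + 1 = -8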